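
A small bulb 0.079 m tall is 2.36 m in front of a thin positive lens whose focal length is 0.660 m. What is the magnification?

1/d_i = 1/f − 1/d_o = 1/(0.6600) − 1/(2.36) = 1.091, so d_i = 0.9162 m.
m = −d_i/d_o = −(0.9162)/(2.36) = -0.388.
The image is real, inverted and reduced, on the far side of the lens.

m = -0.388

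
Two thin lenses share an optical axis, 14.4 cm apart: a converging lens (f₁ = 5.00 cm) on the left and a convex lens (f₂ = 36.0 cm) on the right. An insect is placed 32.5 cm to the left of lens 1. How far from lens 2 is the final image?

Lens 1: 1/d_i1 = 1/f₁ − 1/d_o1 = 1/(5.00) − 1/(32.5) = 0.1692, so d_i1 = 5.909 cm.
The intermediate image is 5.909 cm to the right of lens 1, which is 14.4 − (5.909) = 8.491 cm to the left of lens 2, so d_o2 = +8.491 cm.
Lens 2: 1/d_i2 = 1/f₂ − 1/d_o2 = 1/(36.0) − 1/(8.491) = -0.08999, so d_i2 = -11.1 cm.
The final image is virtual, 11.1 cm to the left of lens 2 (overall magnification ≈ -0.24).

11.1 cm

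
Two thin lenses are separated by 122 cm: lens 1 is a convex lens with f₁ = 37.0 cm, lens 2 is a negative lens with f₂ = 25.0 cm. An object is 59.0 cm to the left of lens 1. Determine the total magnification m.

Lens 1: 1/d_i1 = 1/(37.0) − 1/(59.0) = 0.01008, so d_i1 = 99.23 cm; m₁ = −d_i1/d_o1 = -1.682.
d_o2 = 122 − (99.23) = 22.77 cm.
f₂ = −25.0 cm (diverging).
Lens 2: 1/d_i2 = 1/(-25.0) − 1/(22.77) = -0.08392, so d_i2 = -11.92 cm; m₂ = −d_i2/d_o2 = +0.5233.
m = m₁·m₂ = (-1.682)(+0.5233) = -0.880.

m = -0.880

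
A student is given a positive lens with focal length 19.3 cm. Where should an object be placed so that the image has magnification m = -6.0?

m = −d_i/d_o ⇒ d_i = −m·d_o.
1/f = 1/d_o + 1/d_i = 1/d_o − 1/(m·d_o) = (1 − 1/m)/d_o, so d_o = f(1 − 1/m) = (19.30)(1 − 1/(-6.0)) = 22.5 cm.

22.5 cm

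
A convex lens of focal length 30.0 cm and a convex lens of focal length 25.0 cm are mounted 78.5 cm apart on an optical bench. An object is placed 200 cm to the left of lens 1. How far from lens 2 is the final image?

Lens 1: 1/d_i1 = 1/f₁ − 1/d_o1 = 1/(30.0) − 1/(200) = 0.02833, so d_i1 = 35.29 cm.
The intermediate image is 35.29 cm to the right of lens 1, which is 78.5 − (35.29) = 43.21 cm to the left of lens 2, so d_o2 = +43.21 cm.
Lens 2: 1/d_i2 = 1/f₂ − 1/d_o2 = 1/(25.0) − 1/(43.21) = 0.01686, so d_i2 = 59.3 cm.
The final image is real, 59.3 cm to the right of lens 2 (overall magnification ≈ 0.24).

59.3 cm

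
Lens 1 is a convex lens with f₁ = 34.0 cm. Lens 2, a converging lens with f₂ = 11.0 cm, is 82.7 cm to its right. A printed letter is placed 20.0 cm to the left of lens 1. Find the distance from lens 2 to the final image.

Lens 1: 1/d_i1 = 1/f₁ − 1/d_o1 = 1/(34.0) − 1/(20.0) = -0.02059, so d_i1 = -48.57 cm.
The intermediate image is 48.57 cm to the left of lens 1 (virtual), which is 82.7 − (-48.57) = 131.3 cm to the left of lens 2, so d_o2 = +131.3 cm.
Lens 2: 1/d_i2 = 1/f₂ − 1/d_o2 = 1/(11.0) − 1/(131.3) = 0.08329, so d_i2 = 12.0 cm.
The final image is real, 12.0 cm to the right of lens 2 (overall magnification ≈ -0.22).

12.0 cm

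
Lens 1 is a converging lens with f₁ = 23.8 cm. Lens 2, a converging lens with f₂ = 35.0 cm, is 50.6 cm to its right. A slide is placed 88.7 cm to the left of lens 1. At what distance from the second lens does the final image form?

Lens 1: 1/d_i1 = 1/f₁ − 1/d_o1 = 1/(23.8) − 1/(88.7) = 0.03074, so d_i1 = 32.53 cm.
The intermediate image is 32.53 cm to the right of lens 1, which is 50.6 − (32.53) = 18.07 cm to the left of lens 2, so d_o2 = +18.07 cm.
Lens 2: 1/d_i2 = 1/f₂ − 1/d_o2 = 1/(35.0) − 1/(18.07) = -0.02677, so d_i2 = -37.4 cm.
The final image is virtual, 37.4 cm to the left of lens 2 (overall magnification ≈ -0.76).

37.4 cm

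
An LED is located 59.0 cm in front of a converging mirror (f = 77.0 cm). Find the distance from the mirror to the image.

252 cm

Mirror equation: 1/q = 1/f − 1/p = 1/(77.00) − 1/(59.0) = 0.01299 − 0.01695 = -0.003962, so q = -252 cm.
The image is virtual, upright and enlarged, behind the mirror.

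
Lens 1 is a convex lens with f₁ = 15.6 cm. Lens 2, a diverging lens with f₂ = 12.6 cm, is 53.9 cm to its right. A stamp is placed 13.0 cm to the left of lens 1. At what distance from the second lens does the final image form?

11.5 cm

Lens 1: 1/d_i1 = 1/f₁ − 1/d_o1 = 1/(15.6) − 1/(13.0) = -0.01282, so d_i1 = -78.00 cm.
The intermediate image is 78.00 cm to the left of lens 1 (virtual), which is 53.9 − (-78.00) = 131.9 cm to the left of lens 2, so d_o2 = +131.9 cm.
Lens 2 is diverging, so f₂ = −12.6 cm.
Lens 2: 1/d_i2 = 1/f₂ − 1/d_o2 = 1/(-12.6) − 1/(131.9) = -0.08695, so d_i2 = -11.5 cm.
The final image is virtual, 11.5 cm to the left of lens 2 (overall magnification ≈ 0.52).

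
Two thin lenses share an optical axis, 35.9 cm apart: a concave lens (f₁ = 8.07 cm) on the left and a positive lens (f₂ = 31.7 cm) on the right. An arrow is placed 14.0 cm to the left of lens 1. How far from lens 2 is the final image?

Lens 1 is diverging, so f₁ = −8.07 cm.
Lens 1: 1/d_i1 = 1/f₁ − 1/d_o1 = 1/(-8.07) − 1/(14.0) = -0.1953, so d_i1 = -5.119 cm.
The intermediate image is 5.119 cm to the left of lens 1 (virtual), which is 35.9 − (-5.119) = 41.02 cm to the left of lens 2, so d_o2 = +41.02 cm.
Lens 2: 1/d_i2 = 1/f₂ − 1/d_o2 = 1/(31.7) − 1/(41.02) = 0.007167, so d_i2 = 140 cm.
The final image is real, 140 cm to the right of lens 2 (overall magnification ≈ -1.2).

140 cm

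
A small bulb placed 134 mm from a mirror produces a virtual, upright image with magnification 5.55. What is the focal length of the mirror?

m = −d_i/d_o ⇒ d_i = −m·d_o = −(+5.55)·(134) = -743.7 mm.
1/f = 1/d_o + 1/d_i = 1/(134) + 1/(-743.7) = 0.006118, so f = 163 mm.
Since f is positive, the mirror is concave.

f = 163 mm (concave)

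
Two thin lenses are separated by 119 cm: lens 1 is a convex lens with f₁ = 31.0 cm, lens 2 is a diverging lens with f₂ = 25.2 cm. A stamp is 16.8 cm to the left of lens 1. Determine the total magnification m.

Lens 1: 1/d_i1 = 1/(31.0) − 1/(16.8) = -0.02727, so d_i1 = -36.68 cm; m₁ = −d_i1/d_o1 = +2.183.
d_o2 = 119 − (-36.68) = 155.7 cm.
f₂ = −25.2 cm (diverging).
Lens 2: 1/d_i2 = 1/(-25.2) − 1/(155.7) = -0.04611, so d_i2 = -21.69 cm; m₂ = −d_i2/d_o2 = +0.1393.
m = m₁·m₂ = (+2.183)(+0.1393) = +0.304.

m = +0.304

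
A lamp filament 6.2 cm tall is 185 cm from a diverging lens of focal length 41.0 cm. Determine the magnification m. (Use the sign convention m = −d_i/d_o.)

For a diverging lens, f = -41.0 cm.
1/d_i = 1/f − 1/d_o = 1/(-41.00) − 1/(185) = -0.02980, so d_i = -33.56 cm.
m = −d_i/d_o = −(-33.56)/(185) = +0.181.
The image is virtual, upright and reduced, on the same side as the object.

m = +0.181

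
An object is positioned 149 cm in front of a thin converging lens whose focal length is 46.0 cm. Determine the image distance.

66.5 cm

Thin-lens equation: 1/q = 1/f − 1/p = 1/(46.00) − 1/(149) = 0.02174 − 0.006711 = 0.01503, so q = 66.5 cm.
The image is real, inverted and reduced, on the far side of the lens.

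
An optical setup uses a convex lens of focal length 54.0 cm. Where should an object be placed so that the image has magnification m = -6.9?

m = −d_i/d_o ⇒ d_i = −m·d_o.
1/f = 1/d_o + 1/d_i = 1/d_o − 1/(m·d_o) = (1 − 1/m)/d_o, so d_o = f(1 − 1/m) = (54.00)(1 − 1/(-6.9)) = 61.8 cm.

61.8 cm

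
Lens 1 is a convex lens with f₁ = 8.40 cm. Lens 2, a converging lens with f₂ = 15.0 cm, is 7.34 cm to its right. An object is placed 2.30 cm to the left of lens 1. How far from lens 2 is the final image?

Lens 1: 1/d_i1 = 1/f₁ − 1/d_o1 = 1/(8.40) − 1/(2.30) = -0.3157, so d_i1 = -3.167 cm.
The intermediate image is 3.167 cm to the left of lens 1 (virtual), which is 7.34 − (-3.167) = 10.51 cm to the left of lens 2, so d_o2 = +10.51 cm.
Lens 2: 1/d_i2 = 1/f₂ − 1/d_o2 = 1/(15.0) − 1/(10.51) = -0.02848, so d_i2 = -35.1 cm.
The final image is virtual, 35.1 cm to the left of lens 2 (overall magnification ≈ 4.6).

35.1 cm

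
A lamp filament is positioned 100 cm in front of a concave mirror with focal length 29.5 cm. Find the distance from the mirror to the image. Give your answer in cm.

Mirror equation: 1/s_i = 1/f − 1/s_o = 1/(29.50) − 1/(100) = 0.03390 − 0.01000 = 0.02390, so s_i = 41.8 cm.
The image is real, inverted and reduced, in front of the mirror.

41.8 cm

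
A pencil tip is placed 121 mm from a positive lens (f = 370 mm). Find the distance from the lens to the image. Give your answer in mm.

180 mm

Thin-lens equation: 1/s_i = 1/f − 1/s_o = 1/(370.0) − 1/(121) = 0.002703 − 0.008264 = -0.005562, so s_i = -180 mm.
The image is virtual, upright and enlarged, on the same side as the object.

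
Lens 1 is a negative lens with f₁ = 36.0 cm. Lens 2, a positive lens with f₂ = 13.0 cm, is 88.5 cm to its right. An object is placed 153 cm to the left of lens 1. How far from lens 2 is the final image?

14.6 cm

Lens 1 is diverging, so f₁ = −36.0 cm.
Lens 1: 1/d_i1 = 1/f₁ − 1/d_o1 = 1/(-36.0) − 1/(153) = -0.03431, so d_i1 = -29.14 cm.
The intermediate image is 29.14 cm to the left of lens 1 (virtual), which is 88.5 − (-29.14) = 117.6 cm to the left of lens 2, so d_o2 = +117.6 cm.
Lens 2: 1/d_i2 = 1/f₂ − 1/d_o2 = 1/(13.0) − 1/(117.6) = 0.06842, so d_i2 = 14.6 cm.
The final image is real, 14.6 cm to the right of lens 2 (overall magnification ≈ -0.024).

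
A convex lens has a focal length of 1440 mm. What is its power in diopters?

f = 144 cm = 1.44 m.
P = 1/f = 1/(1.44 m) = +0.694 D.

P = +0.694 D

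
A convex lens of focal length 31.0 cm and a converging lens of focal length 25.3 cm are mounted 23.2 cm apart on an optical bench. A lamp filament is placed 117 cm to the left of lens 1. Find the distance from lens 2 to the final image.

Lens 1: 1/d_i1 = 1/f₁ − 1/d_o1 = 1/(31.0) − 1/(117) = 0.02371, so d_i1 = 42.17 cm.
The intermediate image is 42.17 cm to the right of lens 1, which lies 18.97 cm to the right of lens 2 — a virtual object — so d_o2 = −18.97 cm.
Lens 2: 1/d_i2 = 1/f₂ − 1/d_o2 = 1/(25.3) − 1/(-18.97) = 0.09224, so d_i2 = 10.8 cm.
The final image is real, 10.8 cm to the right of lens 2 (overall magnification ≈ -0.21).

10.8 cm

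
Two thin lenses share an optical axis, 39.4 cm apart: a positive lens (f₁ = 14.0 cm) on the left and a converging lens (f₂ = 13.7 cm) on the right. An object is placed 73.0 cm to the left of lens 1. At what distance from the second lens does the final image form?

36.1 cm

Lens 1: 1/d_i1 = 1/f₁ − 1/d_o1 = 1/(14.0) − 1/(73.0) = 0.05773, so d_i1 = 17.32 cm.
The intermediate image is 17.32 cm to the right of lens 1, which is 39.4 − (17.32) = 22.08 cm to the left of lens 2, so d_o2 = +22.08 cm.
Lens 2: 1/d_i2 = 1/f₂ − 1/d_o2 = 1/(13.7) − 1/(22.08) = 0.02770, so d_i2 = 36.1 cm.
The final image is real, 36.1 cm to the right of lens 2 (overall magnification ≈ 0.39).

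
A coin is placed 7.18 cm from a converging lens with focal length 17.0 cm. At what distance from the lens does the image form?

Lens equation: 1/q = 1/f − 1/p = 1/(17.00) − 1/(7.18) = 0.05882 − 0.1393 = -0.08045, so q = -12.4 cm.
The image is virtual, upright and enlarged, on the same side as the object.

12.4 cm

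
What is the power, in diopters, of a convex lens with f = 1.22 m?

P = 1/f = 1/(1.22 m) = +0.820 D.

P = +0.820 D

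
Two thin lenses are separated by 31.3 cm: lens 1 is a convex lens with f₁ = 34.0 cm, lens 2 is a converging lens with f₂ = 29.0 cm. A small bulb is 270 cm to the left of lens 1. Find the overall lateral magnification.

m = -0.114

Lens 1: 1/d_i1 = 1/(34.0) − 1/(270) = 0.02571, so d_i1 = 38.90 cm; m₁ = −d_i1/d_o1 = -0.1441.
d_o2 = 31.3 − (38.90) = -7.600 cm (virtual object).
Lens 2: 1/d_i2 = 1/(29.0) − 1/(-7.600) = 0.1661, so d_i2 = 6.022 cm; m₂ = −d_i2/d_o2 = +0.7923.
m = m₁·m₂ = (-0.1441)(+0.7923) = -0.114.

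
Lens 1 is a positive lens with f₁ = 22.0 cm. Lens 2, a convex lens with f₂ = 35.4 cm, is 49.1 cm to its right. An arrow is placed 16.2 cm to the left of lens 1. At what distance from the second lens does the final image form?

52.1 cm

Lens 1: 1/d_i1 = 1/f₁ − 1/d_o1 = 1/(22.0) − 1/(16.2) = -0.01627, so d_i1 = -61.45 cm.
The intermediate image is 61.45 cm to the left of lens 1 (virtual), which is 49.1 − (-61.45) = 110.6 cm to the left of lens 2, so d_o2 = +110.6 cm.
Lens 2: 1/d_i2 = 1/f₂ − 1/d_o2 = 1/(35.4) − 1/(110.6) = 0.01921, so d_i2 = 52.1 cm.
The final image is real, 52.1 cm to the right of lens 2 (overall magnification ≈ -1.8).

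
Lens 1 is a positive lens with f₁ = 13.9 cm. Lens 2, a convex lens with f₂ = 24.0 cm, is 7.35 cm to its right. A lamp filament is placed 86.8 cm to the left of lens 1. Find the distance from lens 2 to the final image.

Lens 1: 1/d_i1 = 1/f₁ − 1/d_o1 = 1/(13.9) − 1/(86.8) = 0.06042, so d_i1 = 16.55 cm.
The intermediate image is 16.55 cm to the right of lens 1, which lies 9.200 cm to the right of lens 2 — a virtual object — so d_o2 = −9.200 cm.
Lens 2: 1/d_i2 = 1/f₂ − 1/d_o2 = 1/(24.0) − 1/(-9.200) = 0.1504, so d_i2 = 6.65 cm.
The final image is real, 6.65 cm to the right of lens 2 (overall magnification ≈ -0.14).

6.65 cm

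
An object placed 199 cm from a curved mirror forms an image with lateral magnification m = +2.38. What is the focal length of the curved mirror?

m = −d_i/d_o ⇒ d_i = −m·d_o = −(+2.38)·(199) = -473.6 cm.
1/f = 1/d_o + 1/d_i = 1/(199) + 1/(-473.6) = 0.002914, so f = 343 cm.
Since f is positive, the curved mirror is concave.

f = 343 cm (concave)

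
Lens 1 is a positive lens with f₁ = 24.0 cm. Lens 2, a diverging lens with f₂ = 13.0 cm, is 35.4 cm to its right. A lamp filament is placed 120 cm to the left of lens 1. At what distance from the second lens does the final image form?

Lens 1: 1/d_i1 = 1/f₁ − 1/d_o1 = 1/(24.0) − 1/(120) = 0.03333, so d_i1 = 30.00 cm.
The intermediate image is 30.00 cm to the right of lens 1, which is 35.4 − (30.00) = 5.400 cm to the left of lens 2, so d_o2 = +5.400 cm.
Lens 2 is diverging, so f₂ = −13.0 cm.
Lens 2: 1/d_i2 = 1/f₂ − 1/d_o2 = 1/(-13.0) − 1/(5.400) = -0.2621, so d_i2 = -3.82 cm.
The final image is virtual, 3.82 cm to the left of lens 2 (overall magnification ≈ -0.18).

3.82 cm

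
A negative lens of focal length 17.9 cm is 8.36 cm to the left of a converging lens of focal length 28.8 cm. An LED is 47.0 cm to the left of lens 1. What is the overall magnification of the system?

m = +1.06

f₁ = −17.9 cm (diverging).
Lens 1: 1/d_i1 = 1/(-17.9) − 1/(47.0) = -0.07714, so d_i1 = -12.96 cm; m₁ = −d_i1/d_o1 = +0.2757.
d_o2 = 8.36 − (-12.96) = 21.32 cm.
Lens 2: 1/d_i2 = 1/(28.8) − 1/(21.32) = -0.01218, so d_i2 = -82.09 cm; m₂ = −d_i2/d_o2 = +3.850.
m = m₁·m₂ = (+0.2757)(+3.850) = +1.06.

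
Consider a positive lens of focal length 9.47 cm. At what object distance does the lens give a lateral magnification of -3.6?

12.1 cm

m = −d_i/d_o ⇒ d_i = −m·d_o.
1/f = 1/d_o + 1/d_i = 1/d_o − 1/(m·d_o) = (1 − 1/m)/d_o, so d_o = f(1 − 1/m) = (9.470)(1 − 1/(-3.6)) = 12.1 cm.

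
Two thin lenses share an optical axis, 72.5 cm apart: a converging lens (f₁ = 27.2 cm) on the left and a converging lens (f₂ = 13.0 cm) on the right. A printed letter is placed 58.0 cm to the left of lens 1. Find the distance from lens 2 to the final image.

33.4 cm

Lens 1: 1/d_i1 = 1/f₁ − 1/d_o1 = 1/(27.2) − 1/(58.0) = 0.01952, so d_i1 = 51.22 cm.
The intermediate image is 51.22 cm to the right of lens 1, which is 72.5 − (51.22) = 21.28 cm to the left of lens 2, so d_o2 = +21.28 cm.
Lens 2: 1/d_i2 = 1/f₂ − 1/d_o2 = 1/(13.0) − 1/(21.28) = 0.02993, so d_i2 = 33.4 cm.
The final image is real, 33.4 cm to the right of lens 2 (overall magnification ≈ 1.4).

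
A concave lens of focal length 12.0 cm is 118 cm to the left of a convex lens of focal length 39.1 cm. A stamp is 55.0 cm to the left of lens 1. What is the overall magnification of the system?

f₁ = −12.0 cm (diverging).
Lens 1: 1/d_i1 = 1/(-12.0) − 1/(55.0) = -0.1015, so d_i1 = -9.851 cm; m₁ = −d_i1/d_o1 = +0.1791.
d_o2 = 118 − (-9.851) = 127.9 cm.
Lens 2: 1/d_i2 = 1/(39.1) − 1/(127.9) = 0.01776, so d_i2 = 56.32 cm; m₂ = −d_i2/d_o2 = -0.4403.
m = m₁·m₂ = (+0.1791)(-0.4403) = -0.0789.

m = -0.0789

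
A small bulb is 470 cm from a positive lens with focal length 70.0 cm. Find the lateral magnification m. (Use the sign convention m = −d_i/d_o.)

m = -0.175

1/d_i = 1/f − 1/d_o = 1/(70.00) − 1/(470) = 0.01216, so d_i = 82.25 cm.
m = −d_i/d_o = −(82.25)/(470) = -0.175.
The image is real, inverted and reduced, on the far side of the lens.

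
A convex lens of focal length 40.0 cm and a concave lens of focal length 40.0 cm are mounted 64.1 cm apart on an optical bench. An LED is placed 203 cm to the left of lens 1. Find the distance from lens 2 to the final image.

10.5 cm

Lens 1: 1/d_i1 = 1/f₁ − 1/d_o1 = 1/(40.0) − 1/(203) = 0.02007, so d_i1 = 49.82 cm.
The intermediate image is 49.82 cm to the right of lens 1, which is 64.1 − (49.82) = 14.28 cm to the left of lens 2, so d_o2 = +14.28 cm.
Lens 2 is diverging, so f₂ = −40.0 cm.
Lens 2: 1/d_i2 = 1/f₂ − 1/d_o2 = 1/(-40.0) − 1/(14.28) = -0.09503, so d_i2 = -10.5 cm.
The final image is virtual, 10.5 cm to the left of lens 2 (overall magnification ≈ -0.18).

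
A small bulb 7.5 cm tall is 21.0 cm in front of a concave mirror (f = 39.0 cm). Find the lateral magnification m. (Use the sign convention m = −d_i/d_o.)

1/d_i = 1/f − 1/d_o = 1/(39.00) − 1/(21.0) = -0.02198, so d_i = -45.50 cm.
m = −d_i/d_o = −(-45.50)/(21.0) = +2.17.
The image is virtual, upright and enlarged, behind the mirror.

m = +2.17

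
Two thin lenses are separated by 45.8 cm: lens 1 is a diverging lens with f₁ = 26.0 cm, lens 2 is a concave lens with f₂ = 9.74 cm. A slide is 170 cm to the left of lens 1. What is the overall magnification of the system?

f₁ = −26.0 cm (diverging).
Lens 1: 1/d_i1 = 1/(-26.0) − 1/(170) = -0.04434, so d_i1 = -22.55 cm; m₁ = −d_i1/d_o1 = +0.1326.
d_o2 = 45.8 − (-22.55) = 68.35 cm.
f₂ = −9.74 cm (diverging).
Lens 2: 1/d_i2 = 1/(-9.74) − 1/(68.35) = -0.1173, so d_i2 = -8.525 cm; m₂ = −d_i2/d_o2 = +0.1247.
m = m₁·m₂ = (+0.1326)(+0.1247) = +0.0165.

m = +0.0165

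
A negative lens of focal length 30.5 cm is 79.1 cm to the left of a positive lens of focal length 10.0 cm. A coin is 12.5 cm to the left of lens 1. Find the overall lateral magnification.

f₁ = −30.5 cm (diverging).
Lens 1: 1/d_i1 = 1/(-30.5) − 1/(12.5) = -0.1128, so d_i1 = -8.866 cm; m₁ = −d_i1/d_o1 = +0.7093.
d_o2 = 79.1 − (-8.866) = 87.97 cm.
Lens 2: 1/d_i2 = 1/(10.0) − 1/(87.97) = 0.08863, so d_i2 = 11.28 cm; m₂ = −d_i2/d_o2 = -0.1283.
m = m₁·m₂ = (+0.7093)(-0.1283) = -0.0910.

m = -0.0910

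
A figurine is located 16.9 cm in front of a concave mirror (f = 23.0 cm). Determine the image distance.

63.7 cm

Mirror equation: 1/v = 1/f − 1/u = 1/(23.00) − 1/(16.9) = 0.04348 − 0.05917 = -0.01569, so v = -63.7 cm.
The image is virtual, upright and enlarged, behind the mirror.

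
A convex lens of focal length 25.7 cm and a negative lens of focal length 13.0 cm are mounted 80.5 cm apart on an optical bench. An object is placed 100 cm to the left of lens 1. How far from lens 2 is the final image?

10.1 cm

Lens 1: 1/d_i1 = 1/f₁ − 1/d_o1 = 1/(25.7) − 1/(100) = 0.02891, so d_i1 = 34.59 cm.
The intermediate image is 34.59 cm to the right of lens 1, which is 80.5 − (34.59) = 45.91 cm to the left of lens 2, so d_o2 = +45.91 cm.
Lens 2 is diverging, so f₂ = −13.0 cm.
Lens 2: 1/d_i2 = 1/f₂ − 1/d_o2 = 1/(-13.0) − 1/(45.91) = -0.09870, so d_i2 = -10.1 cm.
The final image is virtual, 10.1 cm to the left of lens 2 (overall magnification ≈ -0.076).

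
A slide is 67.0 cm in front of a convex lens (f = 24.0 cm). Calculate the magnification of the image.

m = -0.558

1/d_i = 1/f − 1/d_o = 1/(24.00) − 1/(67.0) = 0.02674, so d_i = 37.40 cm.
m = −d_i/d_o = −(37.40)/(67.0) = -0.558.
The image is real, inverted and reduced, on the far side of the lens.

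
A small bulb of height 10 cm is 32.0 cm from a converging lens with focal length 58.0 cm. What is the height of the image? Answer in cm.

1/d_i = 1/f − 1/d_o = 1/(58.00) − 1/(32.0) = -0.01401, so d_i = -71.38 cm.
m = −d_i/d_o = +2.231.
|h_i| = |m|·h_o = 2.231 × 10 = 22.3 cm. The image is virtual, upright and enlarged, on the same side as the object.

22.3 cm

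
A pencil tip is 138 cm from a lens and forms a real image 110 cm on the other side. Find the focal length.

Real image ⇒ d_i = +110 cm.
1/f = 1/d_o + 1/d_i = 1/(138) + 1/(110) = 0.01634, so f = 61.2 cm.
Since f is positive, the lens is converging.

f = 61.2 cm (converging)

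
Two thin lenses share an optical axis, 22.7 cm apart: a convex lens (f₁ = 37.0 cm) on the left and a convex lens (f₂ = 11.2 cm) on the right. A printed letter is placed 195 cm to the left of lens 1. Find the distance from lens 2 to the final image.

Lens 1: 1/d_i1 = 1/f₁ − 1/d_o1 = 1/(37.0) − 1/(195) = 0.02190, so d_i1 = 45.66 cm.
The intermediate image is 45.66 cm to the right of lens 1, which lies 22.96 cm to the right of lens 2 — a virtual object — so d_o2 = −22.96 cm.
Lens 2: 1/d_i2 = 1/f₂ − 1/d_o2 = 1/(11.2) − 1/(-22.96) = 0.1328, so d_i2 = 7.53 cm.
The final image is real, 7.53 cm to the right of lens 2 (overall magnification ≈ -0.077).

7.53 cm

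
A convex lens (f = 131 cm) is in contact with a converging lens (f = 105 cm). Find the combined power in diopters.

P₁ = 1/f₁ = 1/(1.31 m) = +0.7634 D; P₂ = 1/f₂ = 1/(1.05 m) = +0.9524 D.
For thin lenses in contact, P = P₁ + P₂ = (+0.7634) + (+0.9524) = +1.72 D.

P = +1.72 D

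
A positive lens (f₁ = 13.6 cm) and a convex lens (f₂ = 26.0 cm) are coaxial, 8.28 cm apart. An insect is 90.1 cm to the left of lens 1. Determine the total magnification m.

Lens 1: 1/d_i1 = 1/(13.6) − 1/(90.1) = 0.06243, so d_i1 = 16.02 cm; m₁ = −d_i1/d_o1 = -0.1778.
d_o2 = 8.28 − (16.02) = -7.740 cm (virtual object).
Lens 2: 1/d_i2 = 1/(26.0) − 1/(-7.740) = 0.1677, so d_i2 = 5.964 cm; m₂ = −d_i2/d_o2 = +0.7706.
m = m₁·m₂ = (-0.1778)(+0.7706) = -0.137.

m = -0.137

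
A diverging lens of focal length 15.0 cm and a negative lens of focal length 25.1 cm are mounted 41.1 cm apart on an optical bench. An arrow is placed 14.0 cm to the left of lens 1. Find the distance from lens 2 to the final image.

Lens 1 is diverging, so f₁ = −15.0 cm.
Lens 1: 1/d_i1 = 1/f₁ − 1/d_o1 = 1/(-15.0) − 1/(14.0) = -0.1381, so d_i1 = -7.241 cm.
The intermediate image is 7.241 cm to the left of lens 1 (virtual), which is 41.1 − (-7.241) = 48.34 cm to the left of lens 2, so d_o2 = +48.34 cm.
Lens 2 is diverging, so f₂ = −25.1 cm.
Lens 2: 1/d_i2 = 1/f₂ − 1/d_o2 = 1/(-25.1) − 1/(48.34) = -0.06053, so d_i2 = -16.5 cm.
The final image is virtual, 16.5 cm to the left of lens 2 (overall magnification ≈ 0.18).

16.5 cm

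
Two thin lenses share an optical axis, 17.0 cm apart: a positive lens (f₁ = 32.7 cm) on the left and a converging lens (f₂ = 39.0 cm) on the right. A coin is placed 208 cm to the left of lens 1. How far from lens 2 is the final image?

Lens 1: 1/d_i1 = 1/f₁ − 1/d_o1 = 1/(32.7) − 1/(208) = 0.02577, so d_i1 = 38.80 cm.
The intermediate image is 38.80 cm to the right of lens 1, which lies 21.80 cm to the right of lens 2 — a virtual object — so d_o2 = −21.80 cm.
Lens 2: 1/d_i2 = 1/f₂ − 1/d_o2 = 1/(39.0) − 1/(-21.80) = 0.07151, so d_i2 = 14.0 cm.
The final image is real, 14.0 cm to the right of lens 2 (overall magnification ≈ -0.12).

14.0 cm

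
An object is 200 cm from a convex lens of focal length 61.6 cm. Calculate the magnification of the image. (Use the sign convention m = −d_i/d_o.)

m = -0.445

1/d_i = 1/f − 1/d_o = 1/(61.60) − 1/(200) = 0.01123, so d_i = 89.02 cm.
m = −d_i/d_o = −(89.02)/(200) = -0.445.
The image is real, inverted and reduced, on the far side of the lens.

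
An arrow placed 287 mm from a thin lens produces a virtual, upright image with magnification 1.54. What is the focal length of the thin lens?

f = 818 mm (converging)

m = −d_i/d_o ⇒ d_i = −m·d_o = −(+1.54)·(287) = -442.0 mm.
1/f = 1/d_o + 1/d_i = 1/(287) + 1/(-442.0) = 0.001222, so f = 818 mm.
Since f is positive, the thin lens is converging.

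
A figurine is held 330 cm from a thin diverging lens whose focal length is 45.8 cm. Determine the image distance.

For a diverging lens, f = -45.8 cm.
Thin-lens equation: 1/s_i = 1/f − 1/s_o = 1/(-45.80) − 1/(330) = -0.02183 − 0.003030 = -0.02486, so s_i = -40.2 cm.
The image is virtual, upright and reduced, on the same side as the object.

40.2 cm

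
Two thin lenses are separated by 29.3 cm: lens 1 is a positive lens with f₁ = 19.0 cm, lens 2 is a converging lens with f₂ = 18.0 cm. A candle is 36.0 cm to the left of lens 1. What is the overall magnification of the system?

m = -0.695

Lens 1: 1/d_i1 = 1/(19.0) − 1/(36.0) = 0.02485, so d_i1 = 40.24 cm; m₁ = −d_i1/d_o1 = -1.118.
d_o2 = 29.3 − (40.24) = -10.94 cm (virtual object).
Lens 2: 1/d_i2 = 1/(18.0) − 1/(-10.94) = 0.1470, so d_i2 = 6.804 cm; m₂ = −d_i2/d_o2 = +0.6220.
m = m₁·m₂ = (-1.118)(+0.6220) = -0.695.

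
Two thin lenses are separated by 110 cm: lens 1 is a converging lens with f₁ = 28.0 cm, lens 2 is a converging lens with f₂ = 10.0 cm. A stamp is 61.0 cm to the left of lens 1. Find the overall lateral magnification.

m = +0.176

Lens 1: 1/d_i1 = 1/(28.0) − 1/(61.0) = 0.01932, so d_i1 = 51.76 cm; m₁ = −d_i1/d_o1 = -0.8485.
d_o2 = 110 − (51.76) = 58.24 cm.
Lens 2: 1/d_i2 = 1/(10.0) − 1/(58.24) = 0.08283, so d_i2 = 12.07 cm; m₂ = −d_i2/d_o2 = -0.2073.
m = m₁·m₂ = (-0.8485)(-0.2073) = +0.176.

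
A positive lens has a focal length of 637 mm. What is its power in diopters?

P = +1.57 D

f = 63.7 cm = 0.637 m.
P = 1/f = 1/(0.637 m) = +1.57 D.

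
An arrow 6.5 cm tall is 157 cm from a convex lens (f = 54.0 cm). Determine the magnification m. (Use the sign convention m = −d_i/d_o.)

1/d_i = 1/f − 1/d_o = 1/(54.00) − 1/(157) = 0.01215, so d_i = 82.31 cm.
m = −d_i/d_o = −(82.31)/(157) = -0.524.
The image is real, inverted and reduced, on the far side of the lens.

m = -0.524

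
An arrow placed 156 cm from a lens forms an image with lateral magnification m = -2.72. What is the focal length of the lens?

m = −d_i/d_o ⇒ d_i = −m·d_o = −(-2.72)·(156) = 424.3 cm.
1/f = 1/d_o + 1/d_i = 1/(156) + 1/(424.3) = 0.008767, so f = 114 cm.
Since f is positive, the lens is converging.

f = 114 cm (converging)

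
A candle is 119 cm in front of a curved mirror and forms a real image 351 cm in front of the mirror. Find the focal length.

Real image ⇒ d_i = +351 cm.
1/f = 1/d_o + 1/d_i = 1/(119) + 1/(351) = 0.01125, so f = 88.9 cm.
Since f is positive, the curved mirror is concave.

f = 88.9 cm (concave)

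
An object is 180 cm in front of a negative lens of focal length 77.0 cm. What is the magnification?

m = +0.300

For a negative lens, f = -77.0 cm.
1/d_i = 1/f − 1/d_o = 1/(-77.00) − 1/(180) = -0.01854, so d_i = -53.93 cm.
m = −d_i/d_o = −(-53.93)/(180) = +0.300.
The image is virtual, upright and reduced, on the same side as the object.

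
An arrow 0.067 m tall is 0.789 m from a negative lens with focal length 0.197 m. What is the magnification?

For a negative lens, f = -0.197 m.
1/d_i = 1/f − 1/d_o = 1/(-0.1970) − 1/(0.789) = -6.344, so d_i = -0.1576 m.
m = −d_i/d_o = −(-0.1576)/(0.789) = +0.200.
The image is virtual, upright and reduced, on the same side as the object.

m = +0.200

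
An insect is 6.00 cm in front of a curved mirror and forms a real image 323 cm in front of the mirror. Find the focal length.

f = 5.89 cm (concave)

Real image ⇒ d_i = +323 cm.
1/f = 1/d_o + 1/d_i = 1/(6.00) + 1/(323) = 0.1698, so f = 5.89 cm.
Since f is positive, the curved mirror is concave.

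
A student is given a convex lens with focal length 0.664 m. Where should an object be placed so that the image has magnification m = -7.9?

0.748 m

m = −d_i/d_o ⇒ d_i = −m·d_o.
1/f = 1/d_o + 1/d_i = 1/d_o − 1/(m·d_o) = (1 − 1/m)/d_o, so d_o = f(1 − 1/m) = (0.6640)(1 − 1/(-7.9)) = 0.748 m.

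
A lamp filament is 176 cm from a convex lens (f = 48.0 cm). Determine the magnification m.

1/d_i = 1/f − 1/d_o = 1/(48.00) − 1/(176) = 0.01515, so d_i = 66.00 cm.
m = −d_i/d_o = −(66.00)/(176) = -0.375.
The image is real, inverted and reduced, on the far side of the lens.

m = -0.375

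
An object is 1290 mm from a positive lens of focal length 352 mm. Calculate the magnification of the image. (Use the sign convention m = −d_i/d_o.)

1/d_i = 1/f − 1/d_o = 1/(352.0) − 1/(1290) = 0.002066, so d_i = 484.1 mm.
m = −d_i/d_o = −(484.1)/(1290) = -0.375.
The image is real, inverted and reduced, on the far side of the lens.

m = -0.375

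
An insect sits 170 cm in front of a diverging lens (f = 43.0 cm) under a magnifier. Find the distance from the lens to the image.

34.3 cm

For a diverging lens, f = -43.0 cm.
Thin-lens equation: 1/q = 1/f − 1/p = 1/(-43.00) − 1/(170) = -0.02326 − 0.005882 = -0.02914, so q = -34.3 cm.
The image is virtual, upright and reduced, on the same side as the object.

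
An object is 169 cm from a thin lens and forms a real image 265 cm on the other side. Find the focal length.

f = 103 cm (converging)

Real image ⇒ d_i = +265 cm.
1/f = 1/d_o + 1/d_i = 1/(169) + 1/(265) = 0.009691, so f = 103 cm.
Since f is positive, the thin lens is converging.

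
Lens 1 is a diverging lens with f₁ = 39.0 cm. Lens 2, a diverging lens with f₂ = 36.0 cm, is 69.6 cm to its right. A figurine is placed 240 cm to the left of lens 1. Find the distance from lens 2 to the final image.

26.7 cm

Lens 1 is diverging, so f₁ = −39.0 cm.
Lens 1: 1/d_i1 = 1/f₁ − 1/d_o1 = 1/(-39.0) − 1/(240) = -0.02981, so d_i1 = -33.55 cm.
The intermediate image is 33.55 cm to the left of lens 1 (virtual), which is 69.6 − (-33.55) = 103.1 cm to the left of lens 2, so d_o2 = +103.1 cm.
Lens 2 is diverging, so f₂ = −36.0 cm.
Lens 2: 1/d_i2 = 1/f₂ − 1/d_o2 = 1/(-36.0) − 1/(103.1) = -0.03748, so d_i2 = -26.7 cm.
The final image is virtual, 26.7 cm to the left of lens 2 (overall magnification ≈ 0.036).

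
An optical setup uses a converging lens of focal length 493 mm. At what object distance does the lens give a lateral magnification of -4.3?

m = −d_i/d_o ⇒ d_i = −m·d_o.
1/f = 1/d_o + 1/d_i = 1/d_o − 1/(m·d_o) = (1 − 1/m)/d_o, so d_o = f(1 − 1/m) = (493.0)(1 − 1/(-4.3)) = 608 mm.

608 mm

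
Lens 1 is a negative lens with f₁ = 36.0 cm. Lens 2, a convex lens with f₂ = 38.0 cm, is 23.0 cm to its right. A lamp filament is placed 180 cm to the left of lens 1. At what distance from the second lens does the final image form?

Lens 1 is diverging, so f₁ = −36.0 cm.
Lens 1: 1/d_i1 = 1/f₁ − 1/d_o1 = 1/(-36.0) − 1/(180) = -0.03333, so d_i1 = -30.00 cm.
The intermediate image is 30.00 cm to the left of lens 1 (virtual), which is 23.0 − (-30.00) = 53.00 cm to the left of lens 2, so d_o2 = +53.00 cm.
Lens 2: 1/d_i2 = 1/f₂ − 1/d_o2 = 1/(38.0) − 1/(53.00) = 0.007448, so d_i2 = 134 cm.
The final image is real, 134 cm to the right of lens 2 (overall magnification ≈ -0.42).

134 cm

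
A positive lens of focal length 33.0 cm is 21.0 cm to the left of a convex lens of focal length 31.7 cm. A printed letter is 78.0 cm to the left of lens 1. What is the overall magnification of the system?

Lens 1: 1/d_i1 = 1/(33.0) − 1/(78.0) = 0.01748, so d_i1 = 57.20 cm; m₁ = −d_i1/d_o1 = -0.7333.
d_o2 = 21.0 − (57.20) = -36.20 cm (virtual object).
Lens 2: 1/d_i2 = 1/(31.7) − 1/(-36.20) = 0.05917, so d_i2 = 16.90 cm; m₂ = −d_i2/d_o2 = +0.4669.
m = m₁·m₂ = (-0.7333)(+0.4669) = -0.342.

m = -0.342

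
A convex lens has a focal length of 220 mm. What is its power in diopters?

f = 22.0 cm = 0.220 m.
P = 1/f = 1/(0.220 m) = +4.55 D.

P = +4.55 D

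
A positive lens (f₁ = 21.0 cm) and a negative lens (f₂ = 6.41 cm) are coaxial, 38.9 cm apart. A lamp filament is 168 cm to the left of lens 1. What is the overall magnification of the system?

m = -0.0430

Lens 1: 1/d_i1 = 1/(21.0) − 1/(168) = 0.04167, so d_i1 = 24.00 cm; m₁ = −d_i1/d_o1 = -0.1429.
d_o2 = 38.9 − (24.00) = 14.90 cm.
f₂ = −6.41 cm (diverging).
Lens 2: 1/d_i2 = 1/(-6.41) − 1/(14.90) = -0.2231, so d_i2 = -4.482 cm; m₂ = −d_i2/d_o2 = +0.3008.
m = m₁·m₂ = (-0.1429)(+0.3008) = -0.0430.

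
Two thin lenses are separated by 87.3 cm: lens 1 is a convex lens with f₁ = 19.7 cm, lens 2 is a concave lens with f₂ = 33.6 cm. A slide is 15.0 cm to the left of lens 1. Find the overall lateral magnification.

Lens 1: 1/d_i1 = 1/(19.7) − 1/(15.0) = -0.01591, so d_i1 = -62.87 cm; m₁ = −d_i1/d_o1 = +4.191.
d_o2 = 87.3 − (-62.87) = 150.2 cm.
f₂ = −33.6 cm (diverging).
Lens 2: 1/d_i2 = 1/(-33.6) − 1/(150.2) = -0.03642, so d_i2 = -27.46 cm; m₂ = −d_i2/d_o2 = +0.1828.
m = m₁·m₂ = (+4.191)(+0.1828) = +0.766.

m = +0.766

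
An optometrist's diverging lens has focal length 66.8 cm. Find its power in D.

For a diverging lens, f = −66.8 cm.
f = -66.8 cm = -0.668 m.
P = 1/f = 1/(-0.668 m) = -1.50 D.

P = -1.50 D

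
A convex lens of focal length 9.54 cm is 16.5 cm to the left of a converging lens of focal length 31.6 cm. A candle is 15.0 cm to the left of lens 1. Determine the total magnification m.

Lens 1: 1/d_i1 = 1/(9.54) − 1/(15.0) = 0.03816, so d_i1 = 26.21 cm; m₁ = −d_i1/d_o1 = -1.747.
d_o2 = 16.5 − (26.21) = -9.710 cm (virtual object).
Lens 2: 1/d_i2 = 1/(31.6) − 1/(-9.710) = 0.1346, so d_i2 = 7.428 cm; m₂ = −d_i2/d_o2 = +0.7649.
m = m₁·m₂ = (-1.747)(+0.7649) = -1.34.

m = -1.34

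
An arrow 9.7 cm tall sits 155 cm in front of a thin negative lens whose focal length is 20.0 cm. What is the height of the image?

For a negative lens, f = -20.0 cm.
1/d_i = 1/f − 1/d_o = 1/(-20.00) − 1/(155) = -0.05645, so d_i = -17.71 cm.
m = −d_i/d_o = +0.1143.
|h_i| = |m|·h_o = 0.1143 × 9.7 = 1.11 cm. The image is virtual, upright and reduced, on the same side as the object.

1.11 cm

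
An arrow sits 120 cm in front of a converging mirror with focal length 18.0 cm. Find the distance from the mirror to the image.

21.2 cm

Mirror equation: 1/d_i = 1/f − 1/d_o = 1/(18.00) − 1/(120) = 0.05556 − 0.008333 = 0.04722, so d_i = 21.2 cm.
The image is real, inverted and reduced, in front of the mirror.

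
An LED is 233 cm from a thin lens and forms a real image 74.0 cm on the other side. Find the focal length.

f = 56.2 cm (converging)

Real image ⇒ d_i = +74.0 cm.
1/f = 1/d_o + 1/d_i = 1/(233) + 1/(74.0) = 0.01781, so f = 56.2 cm.
Since f is positive, the thin lens is converging.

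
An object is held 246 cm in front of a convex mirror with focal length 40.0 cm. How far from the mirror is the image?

For a convex mirror, f = -40.0 cm.
Mirror equation: 1/d_i = 1/f − 1/d_o = 1/(-40.00) − 1/(246) = -0.02500 − 0.004065 = -0.02907, so d_i = -34.4 cm.
The image is virtual, upright and reduced, behind the mirror.

34.4 cm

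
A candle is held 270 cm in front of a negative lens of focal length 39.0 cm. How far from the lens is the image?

For a negative lens, f = -39.0 cm.
Thin-lens equation: 1/v = 1/f − 1/u = 1/(-39.00) − 1/(270) = -0.02564 − 0.003704 = -0.02934, so v = -34.1 cm.
The image is virtual, upright and reduced, on the same side as the object.

34.1 cm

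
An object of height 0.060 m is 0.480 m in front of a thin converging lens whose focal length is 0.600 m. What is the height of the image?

1/d_i = 1/f − 1/d_o = 1/(0.6000) − 1/(0.480) = -0.4167, so d_i = -2.400 m.
m = −d_i/d_o = +5.000.
|h_i| = |m|·h_o = 5.000 × 0.060 = 0.300 m. The image is virtual, upright and enlarged, on the same side as the object.

0.300 m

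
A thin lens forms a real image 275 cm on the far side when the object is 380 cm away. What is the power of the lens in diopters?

P = +0.627 D

d_i = +275 cm.
1/f = 1/d_o + 1/d_i = 1/(380) + 1/(275) = 0.006268 cm⁻¹.
f = 159.5 cm = 1.595 m, so P = 1/f = +0.627 D.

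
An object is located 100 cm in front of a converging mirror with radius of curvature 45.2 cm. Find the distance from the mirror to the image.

29.2 cm

f = R/2 = 45.2/2 = 22.60 cm.
Mirror equation: 1/s_i = 1/f − 1/s_o = 1/(22.60) − 1/(100) = 0.04425 − 0.01000 = 0.03425, so s_i = 29.2 cm.
The image is real, inverted and reduced, in front of the mirror.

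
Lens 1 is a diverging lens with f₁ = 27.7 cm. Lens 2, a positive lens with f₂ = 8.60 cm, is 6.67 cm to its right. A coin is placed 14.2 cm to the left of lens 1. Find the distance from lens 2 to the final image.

18.5 cm

Lens 1 is diverging, so f₁ = −27.7 cm.
Lens 1: 1/d_i1 = 1/f₁ − 1/d_o1 = 1/(-27.7) − 1/(14.2) = -0.1065, so d_i1 = -9.388 cm.
The intermediate image is 9.388 cm to the left of lens 1 (virtual), which is 6.67 − (-9.388) = 16.06 cm to the left of lens 2, so d_o2 = +16.06 cm.
Lens 2: 1/d_i2 = 1/f₂ − 1/d_o2 = 1/(8.60) − 1/(16.06) = 0.05401, so d_i2 = 18.5 cm.
The final image is real, 18.5 cm to the right of lens 2 (overall magnification ≈ -0.76).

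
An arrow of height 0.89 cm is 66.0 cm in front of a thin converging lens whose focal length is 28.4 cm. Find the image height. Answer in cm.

0.672 cm

1/d_i = 1/f − 1/d_o = 1/(28.40) − 1/(66.0) = 0.02006, so d_i = 49.85 cm.
m = −d_i/d_o = -0.7553.
|h_i| = |m|·h_o = 0.7553 × 0.89 = 0.672 cm. The image is real, inverted and reduced, on the far side of the lens.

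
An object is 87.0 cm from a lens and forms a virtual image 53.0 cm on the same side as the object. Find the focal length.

f = -136 cm (diverging)

Virtual image ⇒ d_i = −53.0 cm.
1/f = 1/d_o + 1/d_i = 1/(87.0) + 1/(-53.0) = -0.007374, so f = -136 cm.
Since f is negative, the lens is diverging.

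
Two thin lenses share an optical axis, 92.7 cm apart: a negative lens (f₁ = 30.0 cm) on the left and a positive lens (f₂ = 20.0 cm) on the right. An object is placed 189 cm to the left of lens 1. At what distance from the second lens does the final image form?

Lens 1 is diverging, so f₁ = −30.0 cm.
Lens 1: 1/d_i1 = 1/f₁ − 1/d_o1 = 1/(-30.0) − 1/(189) = -0.03862, so d_i1 = -25.89 cm.
The intermediate image is 25.89 cm to the left of lens 1 (virtual), which is 92.7 − (-25.89) = 118.6 cm to the left of lens 2, so d_o2 = +118.6 cm.
Lens 2: 1/d_i2 = 1/f₂ − 1/d_o2 = 1/(20.0) − 1/(118.6) = 0.04157, so d_i2 = 24.1 cm.
The final image is real, 24.1 cm to the right of lens 2 (overall magnification ≈ -0.028).

24.1 cm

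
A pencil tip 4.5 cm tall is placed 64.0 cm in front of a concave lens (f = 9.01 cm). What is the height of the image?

For a concave lens, f = -9.01 cm.
1/d_i = 1/f − 1/d_o = 1/(-9.010) − 1/(64.0) = -0.1266, so d_i = -7.898 cm.
m = −d_i/d_o = +0.1234.
|h_i| = |m|·h_o = 0.1234 × 4.5 = 0.555 cm. The image is virtual, upright and reduced, on the same side as the object.

0.555 cm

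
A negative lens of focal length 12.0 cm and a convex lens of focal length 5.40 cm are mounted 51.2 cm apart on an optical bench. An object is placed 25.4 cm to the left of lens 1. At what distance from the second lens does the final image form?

5.94 cm

Lens 1 is diverging, so f₁ = −12.0 cm.
Lens 1: 1/d_i1 = 1/f₁ − 1/d_o1 = 1/(-12.0) − 1/(25.4) = -0.1227, so d_i1 = -8.150 cm.
The intermediate image is 8.150 cm to the left of lens 1 (virtual), which is 51.2 − (-8.150) = 59.35 cm to the left of lens 2, so d_o2 = +59.35 cm.
Lens 2: 1/d_i2 = 1/f₂ − 1/d_o2 = 1/(5.40) − 1/(59.35) = 0.1683, so d_i2 = 5.94 cm.
The final image is real, 5.94 cm to the right of lens 2 (overall magnification ≈ -0.032).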